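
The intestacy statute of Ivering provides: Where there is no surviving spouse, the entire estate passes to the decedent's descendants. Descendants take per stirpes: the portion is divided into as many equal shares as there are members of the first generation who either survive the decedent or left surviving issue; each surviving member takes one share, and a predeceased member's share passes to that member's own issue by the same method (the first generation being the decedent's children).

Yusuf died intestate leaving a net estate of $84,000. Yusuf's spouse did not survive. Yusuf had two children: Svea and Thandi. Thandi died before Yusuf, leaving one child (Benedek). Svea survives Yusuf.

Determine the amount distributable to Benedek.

The entire $84,000 passes to the descendants.
That amount ($84,000) is divided into 2 shares of $42,000: Svea takes $42,000; Thandi's $42,000 share passes to Thandi's issue.
Thandi's share ($42,000) passes entirely to Benedek.

Benedek receives $42,000.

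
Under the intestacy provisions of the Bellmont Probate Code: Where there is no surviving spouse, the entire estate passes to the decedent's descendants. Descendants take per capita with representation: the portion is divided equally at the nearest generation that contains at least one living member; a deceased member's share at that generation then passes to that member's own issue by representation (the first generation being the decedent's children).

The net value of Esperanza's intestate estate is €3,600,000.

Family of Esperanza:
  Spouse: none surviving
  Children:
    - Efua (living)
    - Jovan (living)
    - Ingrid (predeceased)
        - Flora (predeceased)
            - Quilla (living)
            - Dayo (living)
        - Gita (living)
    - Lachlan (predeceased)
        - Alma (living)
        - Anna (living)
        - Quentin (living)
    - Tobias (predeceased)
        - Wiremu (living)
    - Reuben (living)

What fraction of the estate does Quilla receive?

The entire €3,600,000 passes to the descendants.
That amount (€3,600,000) is divided into 6 shares of €600,000: Efua, Jovan, and Reuben each take €600,000; Ingrid's €600,000 share passes to Ingrid's issue; Lachlan's €600,000 share passes to Lachlan's issue; Tobias's €600,000 share passes to Tobias's issue.
Ingrid's share (€600,000) is divided into 2 shares of €300,000: Gita takes €300,000; Flora's €300,000 share passes to Flora's issue.
Flora's share (€300,000) is divided into 2 shares of €150,000: Quilla and Dayo each take €150,000.
Lachlan's share (€600,000) is divided into 3 shares of €200,000: Alma, Anna, and Quentin each take €200,000.
Tobias's share (€600,000) passes entirely to Wiremu.

Quilla receives 1/24 of the estate.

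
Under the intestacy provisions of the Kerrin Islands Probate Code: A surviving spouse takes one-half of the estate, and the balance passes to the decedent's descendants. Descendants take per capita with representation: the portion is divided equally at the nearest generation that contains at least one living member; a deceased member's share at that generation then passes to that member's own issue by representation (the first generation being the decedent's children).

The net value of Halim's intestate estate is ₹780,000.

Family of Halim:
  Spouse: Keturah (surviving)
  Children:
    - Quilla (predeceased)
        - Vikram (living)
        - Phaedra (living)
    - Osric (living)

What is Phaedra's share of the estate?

Keturah takes one-half of ₹780,000 = ₹390,000. The remaining ₹390,000 passes to the descendants.
The descendants' portion (₹390,000) is divided into 2 shares of ₹195,000: Osric takes ₹195,000; Quilla's ₹195,000 share passes to Quilla's issue.
Quilla's share (₹195,000) is divided into 2 shares of ₹97,500: Vikram and Phaedra each take ₹97,500.

Phaedra receives ₹97,500.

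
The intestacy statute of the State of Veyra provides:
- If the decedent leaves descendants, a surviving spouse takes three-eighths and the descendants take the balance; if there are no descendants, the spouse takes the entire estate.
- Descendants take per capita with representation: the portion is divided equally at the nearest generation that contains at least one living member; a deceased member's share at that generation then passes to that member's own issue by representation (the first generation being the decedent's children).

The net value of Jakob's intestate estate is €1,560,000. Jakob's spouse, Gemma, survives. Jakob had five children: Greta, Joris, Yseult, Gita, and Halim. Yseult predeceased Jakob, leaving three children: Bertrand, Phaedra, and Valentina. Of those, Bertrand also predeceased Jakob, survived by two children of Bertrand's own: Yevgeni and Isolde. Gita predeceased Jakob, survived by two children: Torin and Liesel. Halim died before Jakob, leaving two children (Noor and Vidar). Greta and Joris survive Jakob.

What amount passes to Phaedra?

Gemma takes three-eighths of €1,560,000 = €585,000. The remaining €975,000 passes to the descendants.
The descendants' portion (€975,000) is divided into 5 shares of €195,000: Greta and Joris each take €195,000; Yseult's €195,000 share passes to Yseult's issue; Gita's €195,000 share passes to Gita's issue; Halim's €195,000 share passes to Halim's issue.
Yseult's share (€195,000) is divided into 3 shares of €65,000: Phaedra and Valentina each take €65,000; Bertrand's €65,000 share passes to Bertrand's issue.
Bertrand's share (€65,000) is divided into 2 shares of €32,500: Yevgeni and Isolde each take €32,500.
Gita's share (€195,000) is divided into 2 shares of €97,500: Torin and Liesel each take €97,500.
Halim's share (€195,000) is divided into 2 shares of €97,500: Noor and Vidar each take €97,500.

Phaedra receives €65,000.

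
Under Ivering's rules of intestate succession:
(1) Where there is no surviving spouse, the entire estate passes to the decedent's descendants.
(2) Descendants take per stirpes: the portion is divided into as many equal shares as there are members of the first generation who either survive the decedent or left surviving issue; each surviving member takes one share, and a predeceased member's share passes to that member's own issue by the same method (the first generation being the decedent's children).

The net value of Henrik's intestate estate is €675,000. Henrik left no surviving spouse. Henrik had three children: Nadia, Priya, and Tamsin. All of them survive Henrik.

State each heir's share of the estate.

Nadia: €225,000; Priya: €225,000; Tamsin: €225,000

The entire €675,000 passes to the descendants.
That amount (€675,000) is divided into 3 shares of €225,000: Nadia, Priya, and Tamsin each take €225,000.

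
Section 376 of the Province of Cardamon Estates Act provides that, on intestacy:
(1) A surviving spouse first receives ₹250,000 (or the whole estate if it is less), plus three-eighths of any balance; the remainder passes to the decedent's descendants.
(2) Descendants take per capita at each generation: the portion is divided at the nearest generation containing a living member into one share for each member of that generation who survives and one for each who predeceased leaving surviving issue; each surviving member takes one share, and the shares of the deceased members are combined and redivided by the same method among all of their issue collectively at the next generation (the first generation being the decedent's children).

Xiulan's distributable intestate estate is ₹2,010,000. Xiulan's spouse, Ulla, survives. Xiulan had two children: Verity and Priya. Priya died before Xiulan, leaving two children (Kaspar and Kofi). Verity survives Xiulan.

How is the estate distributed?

Ulla first takes ₹250,000, leaving a balance of ₹1,760,000. Ulla then takes three-eighths of the balance (₹660,000), for a total of ₹910,000. The remaining ₹1,100,000 passes to the descendants.
The descendants' portion (₹1,100,000) is divided at the children's generation into 2 shares of ₹550,000. Verity takes ₹550,000. The remaining share for the deceased Priya (₹550,000) is carried to the next generation.
That pool (₹550,000) is divided at the grandchildren's generation equally among Kaspar and Kofi: ₹275,000 each.

Ulla: ₹910,000; Verity: ₹550,000; Kaspar: ₹275,000; Kofi: ₹275,000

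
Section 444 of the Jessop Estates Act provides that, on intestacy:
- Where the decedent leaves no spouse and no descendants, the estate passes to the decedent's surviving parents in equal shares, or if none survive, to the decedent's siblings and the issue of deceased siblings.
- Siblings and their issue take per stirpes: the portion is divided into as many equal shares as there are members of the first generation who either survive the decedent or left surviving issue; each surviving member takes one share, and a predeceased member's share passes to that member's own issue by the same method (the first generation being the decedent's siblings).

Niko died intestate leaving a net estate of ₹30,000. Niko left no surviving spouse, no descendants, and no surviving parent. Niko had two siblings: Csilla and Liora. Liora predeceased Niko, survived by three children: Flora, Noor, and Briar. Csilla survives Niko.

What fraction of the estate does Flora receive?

The entire ₹30,000 passes to the siblings and their issue.
That amount (₹30,000) is divided into 2 shares of ₹15,000: Csilla takes ₹15,000; Liora's ₹15,000 share passes to Liora's issue.
Liora's share (₹15,000) is divided into 3 shares of ₹5,000: Flora, Noor, and Briar each take ₹5,000.

Flora receives 1/6 of the estate.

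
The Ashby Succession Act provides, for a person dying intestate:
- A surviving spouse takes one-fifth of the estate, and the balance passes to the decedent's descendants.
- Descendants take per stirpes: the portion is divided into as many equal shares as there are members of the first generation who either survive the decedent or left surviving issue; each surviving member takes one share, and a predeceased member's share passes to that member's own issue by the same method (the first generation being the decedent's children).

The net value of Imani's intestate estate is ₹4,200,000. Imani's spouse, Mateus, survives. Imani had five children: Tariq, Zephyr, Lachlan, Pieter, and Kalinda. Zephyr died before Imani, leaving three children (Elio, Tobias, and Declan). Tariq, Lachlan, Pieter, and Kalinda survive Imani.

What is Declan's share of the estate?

Mateus takes one-fifth of ₹4,200,000 = ₹840,000. The remaining ₹3,360,000 passes to the descendants.
The descendants' portion (₹3,360,000) is divided into 5 shares of ₹672,000: Tariq, Lachlan, Pieter, and Kalinda each take ₹672,000; Zephyr's ₹672,000 share passes to Zephyr's issue.
Zephyr's share (₹672,000) is divided into 3 shares of ₹224,000: Elio, Tobias, and Declan each take ₹224,000.

Declan receives ₹224,000.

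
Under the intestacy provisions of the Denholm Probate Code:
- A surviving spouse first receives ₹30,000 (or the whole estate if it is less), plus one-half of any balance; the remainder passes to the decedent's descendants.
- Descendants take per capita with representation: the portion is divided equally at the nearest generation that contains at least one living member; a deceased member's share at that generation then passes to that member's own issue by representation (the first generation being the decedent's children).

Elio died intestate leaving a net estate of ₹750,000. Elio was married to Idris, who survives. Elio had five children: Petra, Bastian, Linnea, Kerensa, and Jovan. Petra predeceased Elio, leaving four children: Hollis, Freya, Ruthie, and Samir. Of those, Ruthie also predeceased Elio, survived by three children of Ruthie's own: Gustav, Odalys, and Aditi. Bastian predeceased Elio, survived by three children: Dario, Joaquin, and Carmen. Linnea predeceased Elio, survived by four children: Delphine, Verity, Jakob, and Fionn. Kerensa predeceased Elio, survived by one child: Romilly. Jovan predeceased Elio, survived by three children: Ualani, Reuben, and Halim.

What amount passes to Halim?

Halim receives ₹24,000.

Idris first takes ₹30,000, leaving a balance of ₹720,000. Idris then takes one-half of the balance (₹360,000), for a total of ₹390,000. The remaining ₹360,000 passes to the descendants.
No child survives, so the initial division is made at the grandchildren's generation.
The descendants' portion (₹360,000) is divided into 15 shares of ₹24,000: Hollis, Freya, Samir, Dario, Joaquin, Carmen, Delphine, Verity, Jakob, Fionn, Romilly, Ualani, Reuben, and Halim each take ₹24,000; Ruthie's ₹24,000 share passes to Ruthie's issue.
Ruthie's share (₹24,000) is divided into 3 shares of ₹8,000: Gustav, Odalys, and Aditi each take ₹8,000.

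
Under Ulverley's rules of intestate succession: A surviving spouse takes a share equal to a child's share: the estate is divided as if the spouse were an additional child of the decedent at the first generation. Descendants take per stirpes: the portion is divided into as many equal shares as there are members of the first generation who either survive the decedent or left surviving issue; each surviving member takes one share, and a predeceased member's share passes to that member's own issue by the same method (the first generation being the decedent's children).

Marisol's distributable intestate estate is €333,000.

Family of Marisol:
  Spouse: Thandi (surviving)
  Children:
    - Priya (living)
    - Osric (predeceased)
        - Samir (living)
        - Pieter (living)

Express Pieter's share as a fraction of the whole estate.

The spouse counts as an additional share at the children's level, so there are 3 primary shares of €111,000. Thandi takes one such share (€111,000).
The children's combined portion (€222,000) is divided into 2 shares of €111,000: Priya takes €111,000; Osric's €111,000 share passes to Osric's issue.
Osric's share (€111,000) is divided into 2 shares of €55,500: Samir and Pieter each take €55,500.

Pieter receives 1/6 of the estate.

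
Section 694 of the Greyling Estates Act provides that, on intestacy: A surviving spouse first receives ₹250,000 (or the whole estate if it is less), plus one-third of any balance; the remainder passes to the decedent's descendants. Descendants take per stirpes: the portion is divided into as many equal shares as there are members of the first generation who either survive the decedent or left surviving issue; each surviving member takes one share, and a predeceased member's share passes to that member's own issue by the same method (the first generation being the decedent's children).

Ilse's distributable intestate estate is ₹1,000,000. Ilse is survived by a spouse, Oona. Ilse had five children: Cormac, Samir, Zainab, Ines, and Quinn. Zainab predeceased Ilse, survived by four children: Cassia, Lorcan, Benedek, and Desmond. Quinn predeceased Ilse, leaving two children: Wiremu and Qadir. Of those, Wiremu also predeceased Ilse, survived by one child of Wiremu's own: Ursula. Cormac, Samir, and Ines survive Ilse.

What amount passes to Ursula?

Ursula receives ₹50,000.

Oona first takes ₹250,000, leaving a balance of ₹750,000. Oona then takes one-third of the balance (₹250,000), for a total of ₹500,000. The remaining ₹500,000 passes to the descendants.
The descendants' portion (₹500,000) is divided into 5 shares of ₹100,000: Cormac, Samir, and Ines each take ₹100,000; Zainab's ₹100,000 share passes to Zainab's issue; Quinn's ₹100,000 share passes to Quinn's issue.
Zainab's share (₹100,000) is divided into 4 shares of ₹25,000: Cassia, Lorcan, Benedek, and Desmond each take ₹25,000.
Quinn's share (₹100,000) is divided into 2 shares of ₹50,000: Qadir takes ₹50,000; Wiremu's ₹50,000 share passes to Wiremu's issue.
Wiremu's share (₹50,000) passes entirely to Ursula.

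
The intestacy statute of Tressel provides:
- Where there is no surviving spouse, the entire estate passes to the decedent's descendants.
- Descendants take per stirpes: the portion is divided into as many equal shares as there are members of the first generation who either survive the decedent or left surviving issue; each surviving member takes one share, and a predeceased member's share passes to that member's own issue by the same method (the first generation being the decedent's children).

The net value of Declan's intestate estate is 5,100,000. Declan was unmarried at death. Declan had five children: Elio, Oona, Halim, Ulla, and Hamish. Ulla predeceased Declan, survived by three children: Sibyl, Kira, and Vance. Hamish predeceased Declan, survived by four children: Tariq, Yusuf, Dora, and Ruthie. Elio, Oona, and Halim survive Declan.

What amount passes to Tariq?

Tariq receives 255,000.

The entire 5,100,000 passes to the descendants.
That amount (5,100,000) is divided into 5 shares of 1,020,000: Elio, Oona, and Halim each take 1,020,000; Ulla's 1,020,000 share passes to Ulla's issue; Hamish's 1,020,000 share passes to Hamish's issue.
Ulla's share (1,020,000) is divided into 3 shares of 340,000: Sibyl, Kira, and Vance each take 340,000.
Hamish's share (1,020,000) is divided into 4 shares of 255,000: Tariq, Yusuf, Dora, and Ruthie each take 255,000.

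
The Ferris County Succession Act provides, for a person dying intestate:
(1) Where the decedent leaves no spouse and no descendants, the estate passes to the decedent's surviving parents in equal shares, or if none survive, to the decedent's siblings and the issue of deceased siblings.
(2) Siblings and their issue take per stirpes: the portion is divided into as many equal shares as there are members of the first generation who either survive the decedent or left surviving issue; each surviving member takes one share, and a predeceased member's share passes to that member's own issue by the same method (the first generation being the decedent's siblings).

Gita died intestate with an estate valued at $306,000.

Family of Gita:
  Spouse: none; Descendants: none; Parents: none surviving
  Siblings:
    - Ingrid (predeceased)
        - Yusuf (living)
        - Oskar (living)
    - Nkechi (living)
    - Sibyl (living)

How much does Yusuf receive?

The entire $306,000 passes to the siblings and their issue.
That amount ($306,000) is divided into 3 shares of $102,000: Nkechi and Sibyl each take $102,000; Ingrid's $102,000 share passes to Ingrid's issue.
Ingrid's share ($102,000) is divided into 2 shares of $51,000: Yusuf and Oskar each take $51,000.

Yusuf receives $51,000.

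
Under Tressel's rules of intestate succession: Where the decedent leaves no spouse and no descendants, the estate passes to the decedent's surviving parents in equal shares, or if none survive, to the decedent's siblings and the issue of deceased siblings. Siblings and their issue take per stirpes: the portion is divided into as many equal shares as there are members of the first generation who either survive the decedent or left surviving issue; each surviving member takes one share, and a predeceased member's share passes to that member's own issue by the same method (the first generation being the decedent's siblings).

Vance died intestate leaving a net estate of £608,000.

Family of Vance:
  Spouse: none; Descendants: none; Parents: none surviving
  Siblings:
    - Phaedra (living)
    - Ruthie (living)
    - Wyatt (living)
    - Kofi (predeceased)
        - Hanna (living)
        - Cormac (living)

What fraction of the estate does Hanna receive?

The entire £608,000 passes to the siblings and their issue.
That amount (£608,000) is divided into 4 shares of £152,000: Phaedra, Ruthie, and Wyatt each take £152,000; Kofi's £152,000 share passes to Kofi's issue.
Kofi's share (£152,000) is divided into 2 shares of £76,000: Hanna and Cormac each take £76,000.

Hanna receives 1/8 of the estate.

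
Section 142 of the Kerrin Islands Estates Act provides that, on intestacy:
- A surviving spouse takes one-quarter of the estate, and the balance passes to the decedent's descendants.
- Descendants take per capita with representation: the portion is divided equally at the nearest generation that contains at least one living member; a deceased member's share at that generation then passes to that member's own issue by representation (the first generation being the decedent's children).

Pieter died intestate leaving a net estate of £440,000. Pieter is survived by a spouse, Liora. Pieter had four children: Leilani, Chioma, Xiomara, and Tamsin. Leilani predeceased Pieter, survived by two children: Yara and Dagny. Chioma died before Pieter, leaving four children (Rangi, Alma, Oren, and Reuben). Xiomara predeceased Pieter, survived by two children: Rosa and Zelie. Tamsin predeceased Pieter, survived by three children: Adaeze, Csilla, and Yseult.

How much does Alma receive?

Liora takes one-quarter of £440,000 = £110,000. The remaining £330,000 passes to the descendants.
No child survives, so the initial division is made at the grandchildren's generation.
The descendants' portion (£330,000) is divided into 11 shares of £30,000: Yara, Dagny, Rangi, Alma, Oren, Reuben, Rosa, Zelie, Adaeze, Csilla, and Yseult each take £30,000.

Alma receives £30,000.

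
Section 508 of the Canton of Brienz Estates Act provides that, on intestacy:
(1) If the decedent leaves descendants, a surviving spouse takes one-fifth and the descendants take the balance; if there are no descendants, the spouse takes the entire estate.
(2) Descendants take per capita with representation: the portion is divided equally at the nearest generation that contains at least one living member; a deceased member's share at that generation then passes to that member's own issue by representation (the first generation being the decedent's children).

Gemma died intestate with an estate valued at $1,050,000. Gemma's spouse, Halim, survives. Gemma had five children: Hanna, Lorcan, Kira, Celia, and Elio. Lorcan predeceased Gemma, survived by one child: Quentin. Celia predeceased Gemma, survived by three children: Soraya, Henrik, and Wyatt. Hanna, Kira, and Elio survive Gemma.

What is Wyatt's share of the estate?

Halim takes one-fifth of $1,050,000 = $210,000. The remaining $840,000 passes to the descendants.
The descendants' portion ($840,000) is divided into 5 shares of $168,000: Hanna, Kira, and Elio each take $168,000; Lorcan's $168,000 share passes to Lorcan's issue; Celia's $168,000 share passes to Celia's issue.
Lorcan's share ($168,000) passes entirely to Quentin.
Celia's share ($168,000) is divided into 3 shares of $56,000: Soraya, Henrik, and Wyatt each take $56,000.

Wyatt receives $56,000.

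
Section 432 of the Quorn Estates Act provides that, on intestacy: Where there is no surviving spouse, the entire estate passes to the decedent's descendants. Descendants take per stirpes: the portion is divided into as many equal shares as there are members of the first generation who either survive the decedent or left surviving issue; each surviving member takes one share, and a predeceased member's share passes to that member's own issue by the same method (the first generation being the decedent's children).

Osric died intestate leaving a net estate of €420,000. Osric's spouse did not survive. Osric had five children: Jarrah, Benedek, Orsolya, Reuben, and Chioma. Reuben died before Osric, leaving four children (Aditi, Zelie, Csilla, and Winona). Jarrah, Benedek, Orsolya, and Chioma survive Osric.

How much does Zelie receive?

The entire €420,000 passes to the descendants.
That amount (€420,000) is divided into 5 shares of €84,000: Jarrah, Benedek, Orsolya, and Chioma each take €84,000; Reuben's €84,000 share passes to Reuben's issue.
Reuben's share (€84,000) is divided into 4 shares of €21,000: Aditi, Zelie, Csilla, and Winona each take €21,000.

Zelie receives €21,000.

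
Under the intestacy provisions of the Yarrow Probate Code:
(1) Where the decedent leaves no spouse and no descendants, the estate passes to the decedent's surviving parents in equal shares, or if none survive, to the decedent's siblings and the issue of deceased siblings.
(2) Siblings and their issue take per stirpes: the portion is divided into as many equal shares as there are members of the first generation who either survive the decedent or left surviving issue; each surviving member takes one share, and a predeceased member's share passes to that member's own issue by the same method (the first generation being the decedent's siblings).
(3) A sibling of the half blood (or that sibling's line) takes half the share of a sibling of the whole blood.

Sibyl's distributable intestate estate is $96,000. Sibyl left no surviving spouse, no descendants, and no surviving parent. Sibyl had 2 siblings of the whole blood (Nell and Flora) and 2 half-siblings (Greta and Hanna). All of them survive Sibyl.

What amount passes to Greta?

The entire $96,000 passes to the siblings and their issue.
Counting each half-blood sibling's line as half a unit, there are 3 units in $96,000, so one unit is $32,000. Whole-blood lines (Nell and Flora) take $32,000 each; half-blood lines (Greta and Hanna) take $16,000 each.

Greta receives $16,000.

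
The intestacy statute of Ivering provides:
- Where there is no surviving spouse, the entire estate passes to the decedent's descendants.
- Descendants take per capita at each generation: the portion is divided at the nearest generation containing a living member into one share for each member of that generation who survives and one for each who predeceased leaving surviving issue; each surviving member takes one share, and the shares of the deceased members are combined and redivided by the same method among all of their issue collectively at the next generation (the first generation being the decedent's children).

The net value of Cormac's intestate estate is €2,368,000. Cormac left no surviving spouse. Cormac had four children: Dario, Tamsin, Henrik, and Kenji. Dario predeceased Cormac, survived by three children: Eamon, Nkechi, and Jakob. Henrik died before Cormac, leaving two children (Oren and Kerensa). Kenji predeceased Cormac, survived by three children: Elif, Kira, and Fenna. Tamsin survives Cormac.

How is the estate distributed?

Eamon: €222,000; Nkechi: €222,000; Jakob: €222,000; Tamsin: €592,000; Oren: €222,000; Kerensa: €222,000; Elif: €222,000; Kira: €222,000; Fenna: €222,000

The entire €2,368,000 passes to the descendants.
That amount (€2,368,000) is divided at the children's generation into 4 shares of €592,000. Tamsin takes €592,000. The 3 shares of the deceased (Dario, Henrik, and Kenji) are combined into a pool of €1,776,000.
That pool (€1,776,000) is divided at the grandchildren's generation equally among Eamon, Nkechi, Jakob, Oren, Kerensa, Elif, Kira, and Fenna: €222,000 each.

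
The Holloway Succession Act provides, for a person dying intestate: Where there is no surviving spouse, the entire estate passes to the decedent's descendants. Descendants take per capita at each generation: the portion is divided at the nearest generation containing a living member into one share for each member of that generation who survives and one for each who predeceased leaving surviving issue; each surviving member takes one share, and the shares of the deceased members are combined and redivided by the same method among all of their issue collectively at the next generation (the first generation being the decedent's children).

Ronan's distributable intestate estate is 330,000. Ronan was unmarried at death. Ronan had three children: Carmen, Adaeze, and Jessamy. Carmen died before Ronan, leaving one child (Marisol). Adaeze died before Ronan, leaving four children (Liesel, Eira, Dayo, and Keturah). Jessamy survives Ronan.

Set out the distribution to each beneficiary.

Marisol: 44,000; Liesel: 44,000; Eira: 44,000; Dayo: 44,000; Keturah: 44,000; Jessamy: 110,000

The entire 330,000 passes to the descendants.
That amount (330,000) is divided at the children's generation into 3 shares of 110,000. Jessamy takes 110,000. The 2 shares of the deceased (Carmen and Adaeze) are combined into a pool of 220,000.
That pool (220,000) is divided at the grandchildren's generation equally among Marisol, Liesel, Eira, Dayo, and Keturah: 44,000 each.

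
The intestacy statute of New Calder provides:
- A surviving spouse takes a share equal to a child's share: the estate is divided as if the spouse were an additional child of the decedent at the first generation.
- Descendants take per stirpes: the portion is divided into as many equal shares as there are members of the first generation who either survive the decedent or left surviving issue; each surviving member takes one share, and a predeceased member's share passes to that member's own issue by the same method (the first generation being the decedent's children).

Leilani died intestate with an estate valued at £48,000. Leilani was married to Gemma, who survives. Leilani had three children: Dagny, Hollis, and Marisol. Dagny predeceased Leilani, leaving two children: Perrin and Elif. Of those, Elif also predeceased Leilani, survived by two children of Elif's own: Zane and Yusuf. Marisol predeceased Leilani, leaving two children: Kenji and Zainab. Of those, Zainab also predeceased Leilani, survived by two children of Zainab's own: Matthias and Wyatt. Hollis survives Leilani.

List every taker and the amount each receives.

The spouse counts as an additional share at the children's level, so there are 4 primary shares of £12,000. Gemma takes one such share (£12,000).
The children's combined portion (£36,000) is divided into 3 shares of £12,000: Hollis takes £12,000; Dagny's £12,000 share passes to Dagny's issue; Marisol's £12,000 share passes to Marisol's issue.
Dagny's share (£12,000) is divided into 2 shares of £6,000: Perrin takes £6,000; Elif's £6,000 share passes to Elif's issue.
Elif's share (£6,000) is divided into 2 shares of £3,000: Zane and Yusuf each take £3,000.
Marisol's share (£12,000) is divided into 2 shares of £6,000: Kenji takes £6,000; Zainab's £6,000 share passes to Zainab's issue.
Zainab's share (£6,000) is divided into 2 shares of £3,000: Matthias and Wyatt each take £3,000.

Gemma: £12,000; Perrin: £6,000; Zane: £3,000; Yusuf: £3,000; Hollis: £12,000; Kenji: £6,000; Matthias: £3,000; Wyatt: £3,000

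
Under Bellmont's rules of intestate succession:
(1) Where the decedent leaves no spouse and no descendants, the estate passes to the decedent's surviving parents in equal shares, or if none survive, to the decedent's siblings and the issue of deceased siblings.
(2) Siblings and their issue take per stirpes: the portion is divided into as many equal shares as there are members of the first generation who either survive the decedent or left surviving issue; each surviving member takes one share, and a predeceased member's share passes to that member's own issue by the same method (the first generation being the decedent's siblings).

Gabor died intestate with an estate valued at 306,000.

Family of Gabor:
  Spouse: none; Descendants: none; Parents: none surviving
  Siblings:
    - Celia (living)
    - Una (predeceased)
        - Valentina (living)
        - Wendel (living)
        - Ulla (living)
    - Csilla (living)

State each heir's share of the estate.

The entire 306,000 passes to the siblings and their issue.
That amount (306,000) is divided into 3 shares of 102,000: Celia and Csilla each take 102,000; Una's 102,000 share passes to Una's issue.
Una's share (102,000) is divided into 3 shares of 34,000: Valentina, Wendel, and Ulla each take 34,000.

Celia: 102,000; Valentina: 34,000; Wendel: 34,000; Ulla: 34,000; Csilla: 102,000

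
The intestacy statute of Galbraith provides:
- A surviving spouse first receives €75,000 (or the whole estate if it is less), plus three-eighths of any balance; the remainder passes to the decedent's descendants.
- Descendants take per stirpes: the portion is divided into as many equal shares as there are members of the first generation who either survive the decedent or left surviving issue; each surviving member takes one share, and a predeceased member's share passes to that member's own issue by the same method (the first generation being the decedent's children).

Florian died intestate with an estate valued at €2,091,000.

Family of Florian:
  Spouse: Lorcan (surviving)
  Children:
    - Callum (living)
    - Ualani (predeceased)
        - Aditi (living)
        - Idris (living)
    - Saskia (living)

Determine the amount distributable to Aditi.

Aditi receives €210,000.

Lorcan first takes €75,000, leaving a balance of €2,016,000. Lorcan then takes three-eighths of the balance (€756,000), for a total of €831,000. The remaining €1,260,000 passes to the descendants.
The descendants' portion (€1,260,000) is divided into 3 shares of €420,000: Callum and Saskia each take €420,000; Ualani's €420,000 share passes to Ualani's issue.
Ualani's share (€420,000) is divided into 2 shares of €210,000: Aditi and Idris each take €210,000.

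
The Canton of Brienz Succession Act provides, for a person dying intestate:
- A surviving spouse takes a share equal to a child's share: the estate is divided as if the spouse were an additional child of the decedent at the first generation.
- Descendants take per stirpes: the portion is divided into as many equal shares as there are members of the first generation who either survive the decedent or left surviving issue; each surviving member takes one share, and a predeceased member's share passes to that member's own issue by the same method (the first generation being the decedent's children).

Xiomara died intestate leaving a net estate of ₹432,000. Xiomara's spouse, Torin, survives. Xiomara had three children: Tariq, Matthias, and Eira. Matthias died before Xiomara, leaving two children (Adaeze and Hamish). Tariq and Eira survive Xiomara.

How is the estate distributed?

The spouse counts as an additional share at the children's level, so there are 4 primary shares of ₹108,000. Torin takes one such share (₹108,000).
The children's combined portion (₹324,000) is divided into 3 shares of ₹108,000: Tariq and Eira each take ₹108,000; Matthias's ₹108,000 share passes to Matthias's issue.
Matthias's share (₹108,000) is divided into 2 shares of ₹54,000: Adaeze and Hamish each take ₹54,000.

Torin: ₹108,000; Tariq: ₹108,000; Adaeze: ₹54,000; Hamish: ₹54,000; Eira: ₹108,000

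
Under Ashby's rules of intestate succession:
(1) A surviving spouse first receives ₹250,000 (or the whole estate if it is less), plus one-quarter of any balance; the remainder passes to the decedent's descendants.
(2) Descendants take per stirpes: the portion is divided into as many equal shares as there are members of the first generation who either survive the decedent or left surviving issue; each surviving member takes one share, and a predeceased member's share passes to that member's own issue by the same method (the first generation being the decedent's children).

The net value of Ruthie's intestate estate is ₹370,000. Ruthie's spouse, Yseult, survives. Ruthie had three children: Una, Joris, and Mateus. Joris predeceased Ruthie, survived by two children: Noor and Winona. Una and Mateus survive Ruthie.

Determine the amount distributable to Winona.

Winona receives ₹15,000.

Yseult first takes ₹250,000, leaving a balance of ₹120,000. Yseult then takes one-quarter of the balance (₹30,000), for a total of ₹280,000. The remaining ₹90,000 passes to the descendants.
The descendants' portion (₹90,000) is divided into 3 shares of ₹30,000: Una and Mateus each take ₹30,000; Joris's ₹30,000 share passes to Joris's issue.
Joris's share (₹30,000) is divided into 2 shares of ₹15,000: Noor and Winona each take ₹15,000.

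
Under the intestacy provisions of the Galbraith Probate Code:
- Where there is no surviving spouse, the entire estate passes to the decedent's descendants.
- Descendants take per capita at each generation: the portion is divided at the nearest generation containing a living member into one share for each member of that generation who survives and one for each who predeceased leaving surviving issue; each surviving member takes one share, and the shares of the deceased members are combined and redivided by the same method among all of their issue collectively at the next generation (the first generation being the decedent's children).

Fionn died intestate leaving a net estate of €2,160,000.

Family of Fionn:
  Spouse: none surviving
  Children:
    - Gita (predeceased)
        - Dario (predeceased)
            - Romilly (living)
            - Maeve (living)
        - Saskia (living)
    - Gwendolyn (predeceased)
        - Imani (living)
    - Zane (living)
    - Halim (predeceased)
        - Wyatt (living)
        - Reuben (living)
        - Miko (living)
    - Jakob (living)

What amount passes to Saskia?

Saskia receives €216,000.

The entire €2,160,000 passes to the descendants.
That amount (€2,160,000) is divided at the children's generation into 5 shares of €432,000. Zane and Jakob each take €432,000. The 3 shares of the deceased (Gita, Gwendolyn, and Halim) are combined into a pool of €1,296,000.
That pool (€1,296,000) is divided at the grandchildren's generation into 6 shares of €216,000. Saskia, Imani, Wyatt, Reuben, and Miko each take €216,000. The remaining share for the deceased Dario (€216,000) is carried to the next generation.
That pool (€216,000) is divided at the great-grandchildren's generation equally among Romilly and Maeve: €108,000 each.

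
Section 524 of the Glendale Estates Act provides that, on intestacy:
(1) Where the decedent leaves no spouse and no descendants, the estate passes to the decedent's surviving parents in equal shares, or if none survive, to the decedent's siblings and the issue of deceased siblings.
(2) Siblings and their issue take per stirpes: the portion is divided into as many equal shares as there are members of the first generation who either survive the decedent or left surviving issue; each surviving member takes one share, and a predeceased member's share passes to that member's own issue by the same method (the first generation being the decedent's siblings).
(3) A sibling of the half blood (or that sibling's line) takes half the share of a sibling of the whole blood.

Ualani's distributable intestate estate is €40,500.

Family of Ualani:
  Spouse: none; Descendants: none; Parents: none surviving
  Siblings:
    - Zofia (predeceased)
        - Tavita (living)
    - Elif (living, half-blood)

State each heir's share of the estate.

The entire €40,500 passes to the siblings and their issue.
Counting each half-blood sibling's line as half a unit, there are 3/2 units in €40,500, so one unit is €27,000. Whole-blood lines (Zofia) take €27,000 each; half-blood lines (Elif) take €13,500 each.
Zofia's share (€27,000) passes entirely to Tavita.

Tavita: €27,000; Elif: €13,500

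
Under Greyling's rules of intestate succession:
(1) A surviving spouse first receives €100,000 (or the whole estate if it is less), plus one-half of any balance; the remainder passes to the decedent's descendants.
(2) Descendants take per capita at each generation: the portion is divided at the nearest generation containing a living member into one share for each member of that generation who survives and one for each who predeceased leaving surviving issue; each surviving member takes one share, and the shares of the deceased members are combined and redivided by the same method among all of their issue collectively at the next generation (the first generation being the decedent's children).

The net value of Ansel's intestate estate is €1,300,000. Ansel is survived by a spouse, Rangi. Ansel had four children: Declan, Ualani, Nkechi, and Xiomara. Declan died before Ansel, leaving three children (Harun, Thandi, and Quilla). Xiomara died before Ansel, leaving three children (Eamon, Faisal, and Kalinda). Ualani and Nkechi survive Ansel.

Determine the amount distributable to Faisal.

Rangi first takes €100,000, leaving a balance of €1,200,000. Rangi then takes one-half of the balance (€600,000), for a total of €700,000. The remaining €600,000 passes to the descendants.
The descendants' portion (€600,000) is divided at the children's generation into 4 shares of €150,000. Ualani and Nkechi each take €150,000. The 2 shares of the deceased (Declan and Xiomara) are combined into a pool of €300,000.
That pool (€300,000) is divided at the grandchildren's generation equally among Harun, Thandi, Quilla, Eamon, Faisal, and Kalinda: €50,000 each.

Faisal receives €50,000.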